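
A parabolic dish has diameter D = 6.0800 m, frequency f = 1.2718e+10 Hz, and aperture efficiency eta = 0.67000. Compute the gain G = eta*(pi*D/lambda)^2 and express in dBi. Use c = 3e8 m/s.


lambda = c / f = 3.0000e+08 / 1.2718e+10 = 0.02358861 m
G_linear = 0.67000 * (pi * 6.0800 / 0.02358861)^2 = 439316.0
G_dBi = 10 * log10(439316.0) = 56.43 dBi

56.43 dBi


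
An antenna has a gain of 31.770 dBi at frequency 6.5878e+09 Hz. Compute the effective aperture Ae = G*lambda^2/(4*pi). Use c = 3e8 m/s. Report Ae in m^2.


lambda = c / f = 3.0000e+08 / 6.5878e+09 = 0.04553872 m
G_linear = 10^(31.770/10) = 1503.142
Ae = G_linear * lambda^2 / (4*pi) = 1503.142 * 0.04553872^2 / (4*pi) = 0.2481 m^2

0.2481 m^2


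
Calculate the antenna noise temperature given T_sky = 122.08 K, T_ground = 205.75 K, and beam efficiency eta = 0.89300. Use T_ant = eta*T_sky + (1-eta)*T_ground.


T_ant = 0.89300 * 122.08 + (1 - 0.89300) * 205.75 = 131.0 K

131.0 K


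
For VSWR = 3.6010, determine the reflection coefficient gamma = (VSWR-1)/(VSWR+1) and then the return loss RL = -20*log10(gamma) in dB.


gamma = (3.6010 - 1) / (3.6010 + 1) = 0.5653119
RL = -20 * log10(0.5653119) = 4.954 dB

4.954 dB


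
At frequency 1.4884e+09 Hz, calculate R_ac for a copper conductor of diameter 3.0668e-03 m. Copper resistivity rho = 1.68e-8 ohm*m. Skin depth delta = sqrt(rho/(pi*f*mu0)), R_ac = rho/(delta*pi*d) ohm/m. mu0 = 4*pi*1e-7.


delta = sqrt(1.68e-8 / (pi * 1.4884e+09 * 4*pi*1e-7)) = 1.690888e-06 m
R_ac = 1.68e-8 / (1.690888e-06 * pi * 3.0668e-03) = 1.031 ohm/m

1.031 ohm/m


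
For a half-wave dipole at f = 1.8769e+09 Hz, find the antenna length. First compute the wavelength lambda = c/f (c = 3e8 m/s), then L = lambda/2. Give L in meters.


lambda = c / f = 3.0000e+08 / 1.8769e+09 = 0.1598380 m
L = lambda / 2 = 0.1598380 / 2 = 0.07992 m

0.07992 m


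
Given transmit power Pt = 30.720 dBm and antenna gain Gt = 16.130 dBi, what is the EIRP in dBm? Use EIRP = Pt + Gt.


EIRP = Pt + Gt = 30.720 + 16.130 = 46.85 dBm

46.85 dBm


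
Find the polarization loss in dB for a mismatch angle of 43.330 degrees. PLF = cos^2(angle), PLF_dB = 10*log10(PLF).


PLF_linear = cos^2(43.330 deg) = 0.5291305
PLF_dB = 10 * log10(0.5291305) = -2.764 dB

-2.764 dB


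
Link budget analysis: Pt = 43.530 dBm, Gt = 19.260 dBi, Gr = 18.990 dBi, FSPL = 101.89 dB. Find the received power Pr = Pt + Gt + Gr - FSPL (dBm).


Pr = 43.530 + 19.260 + 18.990 - 101.89 = -20.11 dBm

-20.11 dBm


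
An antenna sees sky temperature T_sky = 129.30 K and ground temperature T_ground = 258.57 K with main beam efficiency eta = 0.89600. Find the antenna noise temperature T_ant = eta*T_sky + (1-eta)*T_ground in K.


T_ant = 0.89600 * 129.30 + (1 - 0.89600) * 258.57 = 142.7 K

142.7 K


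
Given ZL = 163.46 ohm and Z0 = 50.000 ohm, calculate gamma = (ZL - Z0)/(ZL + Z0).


gamma = (163.46 - 50.000) / (163.46 + 50.000) = 0.5315

0.5315


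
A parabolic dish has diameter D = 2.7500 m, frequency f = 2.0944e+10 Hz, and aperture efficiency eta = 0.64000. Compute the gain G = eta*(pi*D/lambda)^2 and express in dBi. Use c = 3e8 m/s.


lambda = c / f = 3.0000e+08 / 2.0944e+10 = 0.01432391 m
G_linear = 0.64000 * (pi * 2.7500 / 0.01432391)^2 = 232820.9
G_dBi = 10 * log10(232820.9) = 53.67 dBi

53.67 dBi


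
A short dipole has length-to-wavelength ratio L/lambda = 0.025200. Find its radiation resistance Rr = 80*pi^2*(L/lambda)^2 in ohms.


Rr = 80 * pi^2 * (0.025200)^2 = 80 * 9.869604 * 6.350400e-04 = 0.5014 ohm

0.5014 ohm


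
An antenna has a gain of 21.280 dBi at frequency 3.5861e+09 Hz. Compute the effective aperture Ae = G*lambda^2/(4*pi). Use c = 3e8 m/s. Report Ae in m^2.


lambda = c / f = 3.0000e+08 / 3.5861e+09 = 0.08365634 m
G_linear = 10^(21.280/10) = 134.2765
Ae = G_linear * lambda^2 / (4*pi) = 134.2765 * 0.08365634^2 / (4*pi) = 0.07478 m^2

0.07478 m^2


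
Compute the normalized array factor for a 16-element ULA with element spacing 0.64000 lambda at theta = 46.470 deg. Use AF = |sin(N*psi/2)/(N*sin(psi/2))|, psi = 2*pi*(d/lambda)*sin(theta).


psi = 2*pi*0.64000*sin(46.470 deg) = 2.915454 rad
AF = |sin(16*2.915454/2) / (16*sin(2.915454/2))| = 0.06112

0.06112


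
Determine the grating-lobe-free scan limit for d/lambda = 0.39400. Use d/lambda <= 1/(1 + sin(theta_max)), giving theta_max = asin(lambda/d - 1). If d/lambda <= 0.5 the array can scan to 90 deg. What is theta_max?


lambda/d - 1 = 1/0.39400 - 1 = 1.538071 >= 1
d/lambda <= 0.5, so the array can scan to endfire without grating lobes: theta_max = 90 deg

90 deg


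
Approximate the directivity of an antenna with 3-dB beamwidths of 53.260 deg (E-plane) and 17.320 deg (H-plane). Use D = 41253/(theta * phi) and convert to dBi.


D_linear = 41253 / (53.260 * 17.320) = 44.72048
D_dBi = 10 * log10(44.72048) = 16.51 dBi

16.51 dBi


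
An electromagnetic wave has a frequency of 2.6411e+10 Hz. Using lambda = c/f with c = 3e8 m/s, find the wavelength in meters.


lambda = c / f = 3.0000e+08 / 2.6411e+10 = 0.01136 m

0.01136 m


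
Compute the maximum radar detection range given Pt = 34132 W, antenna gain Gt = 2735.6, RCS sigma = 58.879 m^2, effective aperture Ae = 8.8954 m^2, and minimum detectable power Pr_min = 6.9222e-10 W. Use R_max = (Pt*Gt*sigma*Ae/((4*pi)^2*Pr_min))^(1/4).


R^4 = 34132*2735.6*58.879*8.8954 / ((4*pi)^2 * 6.9222e-10) = 4.473798e+17
R_max = 4.473798e+17^0.25 = 25862 m

25862 m


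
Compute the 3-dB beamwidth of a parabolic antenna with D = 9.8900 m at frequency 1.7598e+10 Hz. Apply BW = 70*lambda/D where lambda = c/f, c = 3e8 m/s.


lambda = c / f = 3.0000e+08 / 1.7598e+10 = 0.01704739 m
BW = 70 * 0.01704739 / 9.8900 = 0.1207 deg

0.1207 deg


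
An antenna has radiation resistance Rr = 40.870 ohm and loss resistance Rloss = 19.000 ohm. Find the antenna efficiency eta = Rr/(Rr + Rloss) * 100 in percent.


eta = 40.870 / (40.870 + 19.000) * 100 = 68.26%

68.26%


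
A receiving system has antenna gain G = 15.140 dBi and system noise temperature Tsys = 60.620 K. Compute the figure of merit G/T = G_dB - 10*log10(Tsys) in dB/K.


G/T = 15.140 - 10*log10(60.620) = 15.140 - 17.82616 = -2.686 dB/K

-2.686 dB/K


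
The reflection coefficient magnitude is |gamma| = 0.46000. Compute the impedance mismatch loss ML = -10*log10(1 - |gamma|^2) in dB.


ML = -10 * log10(1 - 0.46000^2) = -10 * log10(0.7884) = 1.033 dB

1.033 dB


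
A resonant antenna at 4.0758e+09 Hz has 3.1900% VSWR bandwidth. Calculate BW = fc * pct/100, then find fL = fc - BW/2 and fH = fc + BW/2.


BW = 4.0758e+09 * 3.1900/100 = 1.300180e+08 Hz
fL = 4.0758e+09 - 1.300180e+08/2 = 4.011e+09 Hz
fH = 4.0758e+09 + 1.300180e+08/2 = 4.141e+09 Hz

BW=1.300e+08 Hz, fL=4.011e+09 Hz, fH=4.141e+09 Hz


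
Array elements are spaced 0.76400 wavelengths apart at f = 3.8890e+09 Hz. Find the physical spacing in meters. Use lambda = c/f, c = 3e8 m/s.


lambda = c / f = 3.0000e+08 / 3.8890e+09 = 0.07714065 m
d = 0.76400 * 0.07714065 = 0.05894 m

0.05894 m


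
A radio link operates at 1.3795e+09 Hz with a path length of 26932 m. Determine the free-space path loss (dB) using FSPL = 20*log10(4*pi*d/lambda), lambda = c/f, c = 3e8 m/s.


lambda = c / f = 3.0000e+08 / 1.3795e+09 = 0.2174701 m
FSPL = 20 * log10(4*pi*26932/0.2174701) = 123.8 dB

123.8 dB


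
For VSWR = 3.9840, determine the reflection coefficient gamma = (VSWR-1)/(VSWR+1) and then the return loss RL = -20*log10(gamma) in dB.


gamma = (3.9840 - 1) / (3.9840 + 1) = 0.5987159
RL = -20 * log10(0.5987159) = 4.456 dB

4.456 dB


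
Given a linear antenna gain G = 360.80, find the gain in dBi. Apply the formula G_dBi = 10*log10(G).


G_dBi = 10 * log10(360.80) = 25.57 dBi

25.57 dBi


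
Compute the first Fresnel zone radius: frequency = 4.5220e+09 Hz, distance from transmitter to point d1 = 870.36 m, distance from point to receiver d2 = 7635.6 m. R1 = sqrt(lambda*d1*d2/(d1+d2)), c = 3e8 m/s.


lambda = c / f = 3.0000e+08 / 4.5220e+09 = 0.06634233 m
R1 = sqrt(0.06634233 * 870.36 * 7635.6 / (870.36 + 7635.6)) = 7.200 m

7.200 m


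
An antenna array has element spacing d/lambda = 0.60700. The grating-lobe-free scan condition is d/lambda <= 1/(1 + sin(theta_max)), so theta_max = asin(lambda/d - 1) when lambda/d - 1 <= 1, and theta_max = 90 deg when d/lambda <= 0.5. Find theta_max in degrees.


lambda/d - 1 = 1/0.60700 - 1 = 0.6474465
theta_max = asin(0.6474465) = 40.35 deg

40.35 deg


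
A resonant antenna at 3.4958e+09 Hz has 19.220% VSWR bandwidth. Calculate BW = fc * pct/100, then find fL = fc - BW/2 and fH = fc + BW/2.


BW = 3.4958e+09 * 19.220/100 = 6.718928e+08 Hz
fL = 3.4958e+09 - 6.718928e+08/2 = 3.160e+09 Hz
fH = 3.4958e+09 + 6.718928e+08/2 = 3.832e+09 Hz

BW=6.719e+08 Hz, fL=3.160e+09 Hz, fH=3.832e+09 Hz


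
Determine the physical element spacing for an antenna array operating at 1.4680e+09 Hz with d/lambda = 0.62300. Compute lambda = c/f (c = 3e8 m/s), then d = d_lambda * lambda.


lambda = c / f = 3.0000e+08 / 1.4680e+09 = 0.2043597 m
d = 0.62300 * 0.2043597 = 0.1273 m

0.1273 m


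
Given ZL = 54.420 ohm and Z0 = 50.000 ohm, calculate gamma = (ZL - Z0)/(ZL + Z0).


gamma = (54.420 - 50.000) / (54.420 + 50.000) = 0.04233

0.04233


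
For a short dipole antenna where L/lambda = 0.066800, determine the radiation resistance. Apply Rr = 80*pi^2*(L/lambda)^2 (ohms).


Rr = 80 * pi^2 * (0.066800)^2 = 80 * 9.869604 * 4.462240e-03 = 3.523 ohm

3.523 ohm


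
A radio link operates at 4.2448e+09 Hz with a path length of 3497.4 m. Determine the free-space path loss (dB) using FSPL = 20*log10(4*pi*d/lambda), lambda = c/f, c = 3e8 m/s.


lambda = c / f = 3.0000e+08 / 4.2448e+09 = 0.07067471 m
FSPL = 20 * log10(4*pi*3497.4/0.07067471) = 115.9 dB

115.9 dB


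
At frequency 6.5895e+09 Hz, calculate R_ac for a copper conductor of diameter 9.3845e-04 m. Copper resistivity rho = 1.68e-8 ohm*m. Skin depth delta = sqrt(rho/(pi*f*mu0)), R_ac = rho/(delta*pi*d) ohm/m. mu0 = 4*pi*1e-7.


delta = sqrt(1.68e-8 / (pi * 6.5895e+09 * 4*pi*1e-7)) = 8.036159e-07 m
R_ac = 1.68e-8 / (8.036159e-07 * pi * 9.3845e-04) = 7.091 ohm/m

7.091 ohm/m


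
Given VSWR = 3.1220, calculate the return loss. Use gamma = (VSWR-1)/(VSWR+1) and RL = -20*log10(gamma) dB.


gamma = (3.1220 - 1) / (3.1220 + 1) = 0.5147986
RL = -20 * log10(0.5147986) = 5.767 dB

5.767 dB


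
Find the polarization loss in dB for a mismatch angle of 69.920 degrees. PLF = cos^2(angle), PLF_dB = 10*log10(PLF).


PLF_linear = cos^2(69.920 deg) = 0.1178768
PLF_dB = 10 * log10(0.1178768) = -9.286 dB

-9.286 dB


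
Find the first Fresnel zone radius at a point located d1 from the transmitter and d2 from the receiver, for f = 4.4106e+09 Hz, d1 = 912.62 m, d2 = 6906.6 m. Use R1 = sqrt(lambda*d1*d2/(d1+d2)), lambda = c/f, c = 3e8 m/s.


lambda = c / f = 3.0000e+08 / 4.4106e+09 = 0.06801796 m
R1 = sqrt(0.06801796 * 912.62 * 6906.6 / (912.62 + 6906.6)) = 7.405 m

7.405 m


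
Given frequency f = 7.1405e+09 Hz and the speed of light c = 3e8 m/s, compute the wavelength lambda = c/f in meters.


lambda = c / f = 3.0000e+08 / 7.1405e+09 = 0.04201 m

0.04201 m


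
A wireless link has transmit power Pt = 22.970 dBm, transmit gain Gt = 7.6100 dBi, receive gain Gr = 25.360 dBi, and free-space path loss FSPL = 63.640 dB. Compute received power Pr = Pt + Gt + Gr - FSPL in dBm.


Pr = 22.970 + 7.6100 + 25.360 - 63.640 = -7.70 dBm

-7.70 dBm


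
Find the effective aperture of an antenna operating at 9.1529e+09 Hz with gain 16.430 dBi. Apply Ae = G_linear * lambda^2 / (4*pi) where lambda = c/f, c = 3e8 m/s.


lambda = c / f = 3.0000e+08 / 9.1529e+09 = 0.03277650 m
G_linear = 10^(16.430/10) = 43.95416
Ae = G_linear * lambda^2 / (4*pi) = 43.95416 * 0.03277650^2 / (4*pi) = 3.758e-03 m^2

3.758e-03 m^2


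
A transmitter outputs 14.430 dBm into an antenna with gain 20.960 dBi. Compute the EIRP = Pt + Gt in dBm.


EIRP = Pt + Gt = 14.430 + 20.960 = 35.39 dBm

35.39 dBm


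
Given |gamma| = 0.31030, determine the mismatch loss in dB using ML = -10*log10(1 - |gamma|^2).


ML = -10 * log10(1 - 0.31030^2) = -10 * log10(0.90371391) = 0.4397 dB

0.4397 dB


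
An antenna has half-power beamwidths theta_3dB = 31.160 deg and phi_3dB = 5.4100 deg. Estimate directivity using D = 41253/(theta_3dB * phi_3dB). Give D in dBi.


D_linear = 41253 / (31.160 * 5.4100) = 244.7151
D_dBi = 10 * log10(244.7151) = 23.89 dBi

23.89 dBi


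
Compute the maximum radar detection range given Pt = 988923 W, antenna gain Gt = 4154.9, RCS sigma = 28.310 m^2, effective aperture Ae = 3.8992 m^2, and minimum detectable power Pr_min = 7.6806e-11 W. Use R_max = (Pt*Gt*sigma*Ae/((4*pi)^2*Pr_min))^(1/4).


R^4 = 988923*4154.9*28.310*3.8992 / ((4*pi)^2 * 7.6806e-11) = 3.739586e+19
R_max = 3.739586e+19^0.25 = 78200 m

78200 m


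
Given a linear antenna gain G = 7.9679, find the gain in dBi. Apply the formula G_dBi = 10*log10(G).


G_dBi = 10 * log10(7.9679) = 9.013 dBi

9.013 dBi


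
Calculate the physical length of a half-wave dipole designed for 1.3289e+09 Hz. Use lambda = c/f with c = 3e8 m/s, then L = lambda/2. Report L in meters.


lambda = c / f = 3.0000e+08 / 1.3289e+09 = 0.2257506 m
L = lambda / 2 = 0.2257506 / 2 = 0.1129 m

0.1129 m


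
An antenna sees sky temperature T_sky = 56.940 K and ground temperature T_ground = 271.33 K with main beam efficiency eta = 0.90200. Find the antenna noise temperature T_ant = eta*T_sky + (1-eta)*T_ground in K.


T_ant = 0.90200 * 56.940 + (1 - 0.90200) * 271.33 = 77.95 K

77.95 K


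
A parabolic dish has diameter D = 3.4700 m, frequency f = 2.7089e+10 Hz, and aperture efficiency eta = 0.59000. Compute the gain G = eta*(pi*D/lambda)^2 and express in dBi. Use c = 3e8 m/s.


lambda = c / f = 3.0000e+08 / 2.7089e+10 = 0.01107461 m
G_linear = 0.59000 * (pi * 3.4700 / 0.01107461)^2 = 571681.1
G_dBi = 10 * log10(571681.1) = 57.57 dBi

57.57 dBi


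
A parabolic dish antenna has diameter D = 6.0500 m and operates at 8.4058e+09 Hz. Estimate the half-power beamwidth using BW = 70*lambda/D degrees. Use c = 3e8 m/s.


lambda = c / f = 3.0000e+08 / 8.4058e+09 = 0.03568964 m
BW = 70 * 0.03568964 / 6.0500 = 0.4129 deg

0.4129 deg


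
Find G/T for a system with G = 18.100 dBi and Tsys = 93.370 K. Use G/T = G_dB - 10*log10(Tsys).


G/T = 18.100 - 10*log10(93.370) = 18.100 - 19.70207 = -1.602 dB/K

-1.602 dB/K


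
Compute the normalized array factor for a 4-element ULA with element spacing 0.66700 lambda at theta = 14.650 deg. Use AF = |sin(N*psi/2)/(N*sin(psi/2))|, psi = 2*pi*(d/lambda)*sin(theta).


psi = 2*pi*0.66700*sin(14.650 deg) = 1.059932 rad
AF = |sin(4*1.059932/2) / (4*sin(1.059932/2))| = 0.4219

0.4219


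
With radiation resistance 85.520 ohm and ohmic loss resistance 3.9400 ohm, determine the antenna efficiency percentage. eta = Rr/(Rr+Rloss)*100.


eta = 85.520 / (85.520 + 3.9400) * 100 = 95.60%

95.60%


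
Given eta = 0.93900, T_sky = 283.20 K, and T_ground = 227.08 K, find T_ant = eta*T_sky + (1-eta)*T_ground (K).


T_ant = 0.93900 * 283.20 + (1 - 0.93900) * 227.08 = 279.8 K

279.8 K


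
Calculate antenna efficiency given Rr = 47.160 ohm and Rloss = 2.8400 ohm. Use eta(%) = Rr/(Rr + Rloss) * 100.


eta = 47.160 / (47.160 + 2.8400) * 100 = 94.32%

94.32%


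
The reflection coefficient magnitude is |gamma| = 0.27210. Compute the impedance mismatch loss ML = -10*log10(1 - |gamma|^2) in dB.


ML = -10 * log10(1 - 0.27210^2) = -10 * log10(0.92596159) = 0.3341 dB

0.3341 dB


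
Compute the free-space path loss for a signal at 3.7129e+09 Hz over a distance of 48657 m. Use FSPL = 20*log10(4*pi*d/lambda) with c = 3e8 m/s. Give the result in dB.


lambda = c / f = 3.0000e+08 / 3.7129e+09 = 0.08079938 m
FSPL = 20 * log10(4*pi*48657/0.08079938) = 137.6 dB

137.6 dB


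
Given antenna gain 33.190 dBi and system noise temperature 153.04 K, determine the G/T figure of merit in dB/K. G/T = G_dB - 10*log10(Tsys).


G/T = 33.190 - 10*log10(153.04) = 33.190 - 21.84805 = 11.34 dB/K

11.34 dB/K


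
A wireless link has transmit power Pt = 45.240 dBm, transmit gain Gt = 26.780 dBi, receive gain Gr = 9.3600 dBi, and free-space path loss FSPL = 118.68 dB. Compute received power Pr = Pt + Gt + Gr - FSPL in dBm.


Pr = 45.240 + 26.780 + 9.3600 - 118.68 = -37.30 dBm

-37.30 dBm


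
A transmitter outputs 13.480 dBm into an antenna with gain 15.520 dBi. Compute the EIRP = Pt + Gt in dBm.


EIRP = Pt + Gt = 13.480 + 15.520 = 29.00 dBm

29.00 dBm


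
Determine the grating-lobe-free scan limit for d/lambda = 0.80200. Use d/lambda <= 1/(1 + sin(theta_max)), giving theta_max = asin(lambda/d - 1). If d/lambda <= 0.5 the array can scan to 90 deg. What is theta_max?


lambda/d - 1 = 1/0.80200 - 1 = 0.2468828
theta_max = asin(0.2468828) = 14.29 deg

14.29 deg


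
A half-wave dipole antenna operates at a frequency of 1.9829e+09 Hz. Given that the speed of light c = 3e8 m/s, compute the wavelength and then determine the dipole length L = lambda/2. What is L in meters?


lambda = c / f = 3.0000e+08 / 1.9829e+09 = 0.1512936 m
L = lambda / 2 = 0.1512936 / 2 = 0.07565 m

0.07565 m


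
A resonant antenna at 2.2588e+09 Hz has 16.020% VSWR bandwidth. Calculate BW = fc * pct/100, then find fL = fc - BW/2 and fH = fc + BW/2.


BW = 2.2588e+09 * 16.020/100 = 3.618598e+08 Hz
fL = 2.2588e+09 - 3.618598e+08/2 = 2.078e+09 Hz
fH = 2.2588e+09 + 3.618598e+08/2 = 2.440e+09 Hz

BW=3.619e+08 Hz, fL=2.078e+09 Hz, fH=2.440e+09 Hz


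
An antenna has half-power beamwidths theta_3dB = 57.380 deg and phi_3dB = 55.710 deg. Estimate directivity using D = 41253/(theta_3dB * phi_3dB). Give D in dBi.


D_linear = 41253 / (57.380 * 55.710) = 12.90511
D_dBi = 10 * log10(12.90511) = 11.11 dBi

11.11 dBi


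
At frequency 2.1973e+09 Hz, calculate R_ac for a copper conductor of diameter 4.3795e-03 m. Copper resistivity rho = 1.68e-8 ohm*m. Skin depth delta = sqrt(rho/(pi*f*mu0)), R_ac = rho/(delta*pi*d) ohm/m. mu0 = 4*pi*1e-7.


delta = sqrt(1.68e-8 / (pi * 2.1973e+09 * 4*pi*1e-7)) = 1.391650e-06 m
R_ac = 1.68e-8 / (1.391650e-06 * pi * 4.3795e-03) = 0.8774 ohm/m

0.8774 ohm/m


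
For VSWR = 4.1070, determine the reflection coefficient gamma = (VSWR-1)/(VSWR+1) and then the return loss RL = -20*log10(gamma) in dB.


gamma = (4.1070 - 1) / (4.1070 + 1) = 0.6083807
RL = -20 * log10(0.6083807) = 4.316 dB

4.316 dB


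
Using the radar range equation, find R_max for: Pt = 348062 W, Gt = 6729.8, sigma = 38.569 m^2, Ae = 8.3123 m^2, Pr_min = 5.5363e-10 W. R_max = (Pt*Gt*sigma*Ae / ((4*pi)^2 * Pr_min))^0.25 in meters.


R^4 = 348062*6729.8*38.569*8.3123 / ((4*pi)^2 * 5.5363e-10) = 8.589720e+18
R_max = 8.589720e+18^0.25 = 54137 m

54137 m


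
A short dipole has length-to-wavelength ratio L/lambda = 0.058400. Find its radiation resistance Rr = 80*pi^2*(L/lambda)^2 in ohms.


Rr = 80 * pi^2 * (0.058400)^2 = 80 * 9.869604 * 3.410560e-03 = 2.693 ohm

2.693 ohm


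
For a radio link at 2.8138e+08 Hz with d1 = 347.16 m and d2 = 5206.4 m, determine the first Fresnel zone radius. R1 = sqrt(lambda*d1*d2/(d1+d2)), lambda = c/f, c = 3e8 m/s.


lambda = c / f = 3.0000e+08 / 2.8138e+08 = 1.066174 m
R1 = sqrt(1.066174 * 347.16 * 5206.4 / (347.16 + 5206.4)) = 18.63 m

18.63 m


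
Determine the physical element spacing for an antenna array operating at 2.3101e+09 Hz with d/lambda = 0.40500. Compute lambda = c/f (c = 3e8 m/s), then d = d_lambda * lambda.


lambda = c / f = 3.0000e+08 / 2.3101e+09 = 0.1298645 m
d = 0.40500 * 0.1298645 = 0.05260 m

0.05260 m


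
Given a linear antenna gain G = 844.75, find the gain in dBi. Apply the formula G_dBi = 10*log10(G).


G_dBi = 10 * log10(844.75) = 29.27 dBi

29.27 dBi


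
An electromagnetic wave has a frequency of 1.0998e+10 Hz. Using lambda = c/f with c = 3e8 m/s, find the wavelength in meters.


lambda = c / f = 3.0000e+08 / 1.0998e+10 = 0.02728 m

0.02728 m


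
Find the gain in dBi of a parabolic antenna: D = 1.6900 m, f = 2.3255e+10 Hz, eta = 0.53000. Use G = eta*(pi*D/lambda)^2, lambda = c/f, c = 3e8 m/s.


lambda = c / f = 3.0000e+08 / 2.3255e+10 = 0.01290045 m
G_linear = 0.53000 * (pi * 1.6900 / 0.01290045)^2 = 89771.67
G_dBi = 10 * log10(89771.67) = 49.53 dBi

49.53 dBi


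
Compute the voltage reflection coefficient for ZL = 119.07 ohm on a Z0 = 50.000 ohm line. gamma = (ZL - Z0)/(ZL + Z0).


gamma = (119.07 - 50.000) / (119.07 + 50.000) = 0.4085

0.4085


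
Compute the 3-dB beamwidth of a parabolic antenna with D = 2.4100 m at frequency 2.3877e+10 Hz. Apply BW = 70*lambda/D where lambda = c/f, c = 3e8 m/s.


lambda = c / f = 3.0000e+08 / 2.3877e+10 = 0.01256439 m
BW = 70 * 0.01256439 / 2.4100 = 0.3649 deg

0.3649 deg


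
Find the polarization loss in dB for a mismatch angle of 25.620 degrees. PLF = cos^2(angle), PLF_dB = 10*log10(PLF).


PLF_linear = cos^2(25.620 deg) = 0.8130298
PLF_dB = 10 * log10(0.8130298) = -0.8989 dB

-0.8989 dB


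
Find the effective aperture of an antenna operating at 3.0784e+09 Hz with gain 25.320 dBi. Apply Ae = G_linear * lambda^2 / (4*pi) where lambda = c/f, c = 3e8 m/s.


lambda = c / f = 3.0000e+08 / 3.0784e+09 = 0.09745322 m
G_linear = 10^(25.320/10) = 340.4082
Ae = G_linear * lambda^2 / (4*pi) = 340.4082 * 0.09745322^2 / (4*pi) = 0.2573 m^2

0.2573 m^2


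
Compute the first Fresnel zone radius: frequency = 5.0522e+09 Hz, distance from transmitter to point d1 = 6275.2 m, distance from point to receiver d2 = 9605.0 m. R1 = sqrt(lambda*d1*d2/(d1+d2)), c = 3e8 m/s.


lambda = c / f = 3.0000e+08 / 5.0522e+09 = 0.05938007 m
R1 = sqrt(0.05938007 * 6275.2 * 9605.0 / (6275.2 + 9605.0)) = 15.01 m

15.01 m


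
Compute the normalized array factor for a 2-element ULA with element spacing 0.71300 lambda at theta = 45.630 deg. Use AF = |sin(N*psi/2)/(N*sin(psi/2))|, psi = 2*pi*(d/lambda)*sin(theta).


psi = 2*pi*0.71300*sin(45.630 deg) = 3.202415 rad
AF = |sin(2*3.202415/2) / (2*sin(3.202415/2))| = 0.03041

0.03041


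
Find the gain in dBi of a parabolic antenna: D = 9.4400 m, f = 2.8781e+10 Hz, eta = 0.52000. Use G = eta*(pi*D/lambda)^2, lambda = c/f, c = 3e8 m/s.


lambda = c / f = 3.0000e+08 / 2.8781e+10 = 0.01042354 m
G_linear = 0.52000 * (pi * 9.4400 / 0.01042354)^2 = 4.209365e+06
G_dBi = 10 * log10(4.209365e+06) = 66.24 dBi

66.24 dBi


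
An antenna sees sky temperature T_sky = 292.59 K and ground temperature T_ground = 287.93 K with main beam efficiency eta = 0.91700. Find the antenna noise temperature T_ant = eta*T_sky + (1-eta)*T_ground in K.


T_ant = 0.91700 * 292.59 + (1 - 0.91700) * 287.93 = 292.2 K

292.2 K


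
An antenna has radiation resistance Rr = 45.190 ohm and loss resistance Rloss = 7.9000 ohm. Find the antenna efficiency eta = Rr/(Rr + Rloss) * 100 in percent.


eta = 45.190 / (45.190 + 7.9000) * 100 = 85.12%

85.12%


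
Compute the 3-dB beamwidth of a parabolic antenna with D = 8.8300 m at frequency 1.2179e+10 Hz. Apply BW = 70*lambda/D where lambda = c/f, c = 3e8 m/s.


lambda = c / f = 3.0000e+08 / 1.2179e+10 = 0.02463256 m
BW = 70 * 0.02463256 / 8.8300 = 0.1953 deg

0.1953 deg


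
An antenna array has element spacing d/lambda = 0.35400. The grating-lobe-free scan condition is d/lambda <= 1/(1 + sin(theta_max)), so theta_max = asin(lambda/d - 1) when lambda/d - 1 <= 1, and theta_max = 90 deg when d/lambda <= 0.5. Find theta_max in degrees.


lambda/d - 1 = 1/0.35400 - 1 = 1.824859 >= 1
d/lambda <= 0.5, so the array can scan to endfire without grating lobes: theta_max = 90 deg

90 deg


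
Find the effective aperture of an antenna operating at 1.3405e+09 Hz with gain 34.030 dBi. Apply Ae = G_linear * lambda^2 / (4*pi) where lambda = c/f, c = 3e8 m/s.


lambda = c / f = 3.0000e+08 / 1.3405e+09 = 0.2237971 m
G_linear = 10^(34.030/10) = 2529.298
Ae = G_linear * lambda^2 / (4*pi) = 2529.298 * 0.2237971^2 / (4*pi) = 10.08 m^2

10.08 m^2


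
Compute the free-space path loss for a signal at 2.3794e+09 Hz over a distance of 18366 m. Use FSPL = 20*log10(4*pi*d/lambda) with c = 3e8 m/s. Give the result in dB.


lambda = c / f = 3.0000e+08 / 2.3794e+09 = 0.1260822 m
FSPL = 20 * log10(4*pi*18366/0.1260822) = 125.3 dB

125.3 dB


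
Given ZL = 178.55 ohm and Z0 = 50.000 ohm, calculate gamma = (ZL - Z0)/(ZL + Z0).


gamma = (178.55 - 50.000) / (178.55 + 50.000) = 0.5625

0.5625


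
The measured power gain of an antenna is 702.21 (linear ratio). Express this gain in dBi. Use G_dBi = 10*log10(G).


G_dBi = 10 * log10(702.21) = 28.46 dBi

28.46 dBi


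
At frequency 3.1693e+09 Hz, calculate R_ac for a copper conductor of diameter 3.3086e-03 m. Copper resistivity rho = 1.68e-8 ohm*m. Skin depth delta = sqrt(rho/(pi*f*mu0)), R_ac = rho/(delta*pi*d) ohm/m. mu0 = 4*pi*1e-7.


delta = sqrt(1.68e-8 / (pi * 3.1693e+09 * 4*pi*1e-7)) = 1.158759e-06 m
R_ac = 1.68e-8 / (1.158759e-06 * pi * 3.3086e-03) = 1.395 ohm/m

1.395 ohm/m


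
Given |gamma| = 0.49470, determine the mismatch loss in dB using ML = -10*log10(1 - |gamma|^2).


ML = -10 * log10(1 - 0.49470^2) = -10 * log10(0.75527191) = 1.219 dB

1.219 dB


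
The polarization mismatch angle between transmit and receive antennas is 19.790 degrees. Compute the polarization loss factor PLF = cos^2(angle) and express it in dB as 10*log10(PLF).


PLF_linear = cos^2(19.790 deg) = 0.8853678
PLF_dB = 10 * log10(0.8853678) = -0.5288 dB

-0.5288 dB


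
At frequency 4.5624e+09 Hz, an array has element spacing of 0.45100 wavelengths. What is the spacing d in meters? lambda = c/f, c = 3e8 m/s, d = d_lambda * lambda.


lambda = c / f = 3.0000e+08 / 4.5624e+09 = 0.06575487 m
d = 0.45100 * 0.06575487 = 0.02966 m

0.02966 m


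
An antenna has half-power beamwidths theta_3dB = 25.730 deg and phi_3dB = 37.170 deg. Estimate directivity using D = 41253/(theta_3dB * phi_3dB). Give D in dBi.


D_linear = 41253 / (25.730 * 37.170) = 43.13434
D_dBi = 10 * log10(43.13434) = 16.35 dBi

16.35 dBi


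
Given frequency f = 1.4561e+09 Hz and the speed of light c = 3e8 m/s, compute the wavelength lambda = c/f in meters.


lambda = c / f = 3.0000e+08 / 1.4561e+09 = 0.2060 m

0.2060 m


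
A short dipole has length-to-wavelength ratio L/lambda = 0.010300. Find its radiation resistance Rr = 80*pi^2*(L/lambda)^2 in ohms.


Rr = 80 * pi^2 * (0.010300)^2 = 80 * 9.869604 * 1.060900e-04 = 0.08377 ohm

0.08377 ohm


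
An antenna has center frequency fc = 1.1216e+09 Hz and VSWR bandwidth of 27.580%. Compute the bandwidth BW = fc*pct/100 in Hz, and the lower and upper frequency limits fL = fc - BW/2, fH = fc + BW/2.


BW = 1.1216e+09 * 27.580/100 = 3.093373e+08 Hz
fL = 1.1216e+09 - 3.093373e+08/2 = 9.669e+08 Hz
fH = 1.1216e+09 + 3.093373e+08/2 = 1.276e+09 Hz

BW=3.093e+08 Hz, fL=9.669e+08 Hz, fH=1.276e+09 Hz


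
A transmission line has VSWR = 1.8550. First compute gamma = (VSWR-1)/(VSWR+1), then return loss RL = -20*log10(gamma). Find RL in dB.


gamma = (1.8550 - 1) / (1.8550 + 1) = 0.2994746
RL = -20 * log10(0.2994746) = 10.47 dB

10.47 dB


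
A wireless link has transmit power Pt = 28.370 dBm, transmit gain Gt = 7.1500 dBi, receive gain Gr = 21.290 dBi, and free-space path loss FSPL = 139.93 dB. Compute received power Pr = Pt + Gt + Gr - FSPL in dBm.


Pr = 28.370 + 7.1500 + 21.290 - 139.93 = -83.12 dBm

-83.12 dBm


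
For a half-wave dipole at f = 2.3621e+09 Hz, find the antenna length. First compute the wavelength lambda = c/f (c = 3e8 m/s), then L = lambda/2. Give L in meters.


lambda = c / f = 3.0000e+08 / 2.3621e+09 = 0.1270056 m
L = lambda / 2 = 0.1270056 / 2 = 0.06350 m

0.06350 m


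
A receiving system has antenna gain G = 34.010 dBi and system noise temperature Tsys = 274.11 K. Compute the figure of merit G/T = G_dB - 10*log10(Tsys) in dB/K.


G/T = 34.010 - 10*log10(274.11) = 34.010 - 24.37925 = 9.631 dB/K

9.631 dB/K


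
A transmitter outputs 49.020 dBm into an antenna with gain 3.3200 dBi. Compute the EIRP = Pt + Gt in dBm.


EIRP = Pt + Gt = 49.020 + 3.3200 = 52.34 dBm

52.34 dBm


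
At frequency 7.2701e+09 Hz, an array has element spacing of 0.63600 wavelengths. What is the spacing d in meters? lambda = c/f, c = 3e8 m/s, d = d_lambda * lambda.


lambda = c / f = 3.0000e+08 / 7.2701e+09 = 0.04126491 m
d = 0.63600 * 0.04126491 = 0.02624 m

0.02624 m


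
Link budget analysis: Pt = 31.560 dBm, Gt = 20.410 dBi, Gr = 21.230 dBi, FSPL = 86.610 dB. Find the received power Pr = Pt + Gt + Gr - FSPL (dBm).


Pr = 31.560 + 20.410 + 21.230 - 86.610 = -13.41 dBm

-13.41 dBm


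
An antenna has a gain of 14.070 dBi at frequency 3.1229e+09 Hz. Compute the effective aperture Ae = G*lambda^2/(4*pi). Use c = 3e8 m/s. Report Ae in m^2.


lambda = c / f = 3.0000e+08 / 3.1229e+09 = 0.09606456 m
G_linear = 10^(14.070/10) = 25.52701
Ae = G_linear * lambda^2 / (4*pi) = 25.52701 * 0.09606456^2 / (4*pi) = 0.01875 m^2

0.01875 m^2


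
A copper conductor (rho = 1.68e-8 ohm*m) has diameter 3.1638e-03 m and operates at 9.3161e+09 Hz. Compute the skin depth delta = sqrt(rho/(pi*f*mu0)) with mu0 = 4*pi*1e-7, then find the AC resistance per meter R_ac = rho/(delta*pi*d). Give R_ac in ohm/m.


delta = sqrt(1.68e-8 / (pi * 9.3161e+09 * 4*pi*1e-7)) = 6.758615e-07 m
R_ac = 1.68e-8 / (6.758615e-07 * pi * 3.1638e-03) = 2.501 ohm/m

2.501 ohm/m


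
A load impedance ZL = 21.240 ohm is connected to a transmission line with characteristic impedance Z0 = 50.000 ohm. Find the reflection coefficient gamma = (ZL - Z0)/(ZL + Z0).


gamma = (21.240 - 50.000) / (21.240 + 50.000) = -0.4037

-0.4037


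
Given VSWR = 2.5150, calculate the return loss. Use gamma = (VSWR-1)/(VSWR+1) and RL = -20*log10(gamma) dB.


gamma = (2.5150 - 1) / (2.5150 + 1) = 0.4310100
RL = -20 * log10(0.4310100) = 7.310 dB

7.310 dB


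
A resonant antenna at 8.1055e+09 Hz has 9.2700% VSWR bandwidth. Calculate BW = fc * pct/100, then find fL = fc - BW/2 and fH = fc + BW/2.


BW = 8.1055e+09 * 9.2700/100 = 7.513798e+08 Hz
fL = 8.1055e+09 - 7.513798e+08/2 = 7.730e+09 Hz
fH = 8.1055e+09 + 7.513798e+08/2 = 8.481e+09 Hz

BW=7.514e+08 Hz, fL=7.730e+09 Hz, fH=8.481e+09 Hz


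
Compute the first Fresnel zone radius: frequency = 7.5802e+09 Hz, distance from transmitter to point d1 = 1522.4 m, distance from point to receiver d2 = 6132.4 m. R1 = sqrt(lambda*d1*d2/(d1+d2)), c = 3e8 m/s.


lambda = c / f = 3.0000e+08 / 7.5802e+09 = 0.03957679 m
R1 = sqrt(0.03957679 * 1522.4 * 6132.4 / (1522.4 + 6132.4)) = 6.948 m

6.948 m


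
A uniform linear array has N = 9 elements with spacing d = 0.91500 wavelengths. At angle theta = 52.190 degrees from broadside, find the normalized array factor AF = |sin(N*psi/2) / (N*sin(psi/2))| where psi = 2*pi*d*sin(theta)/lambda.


psi = 2*pi*0.91500*sin(52.190 deg) = 4.542077 rad
AF = |sin(9*4.542077/2) / (9*sin(4.542077/2))| = 0.1453

0.1453


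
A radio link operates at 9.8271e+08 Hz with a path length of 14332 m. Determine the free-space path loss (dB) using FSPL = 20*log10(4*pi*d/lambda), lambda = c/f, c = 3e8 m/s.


lambda = c / f = 3.0000e+08 / 9.8271e+08 = 0.3052783 m
FSPL = 20 * log10(4*pi*14332/0.3052783) = 115.4 dB

115.4 dB


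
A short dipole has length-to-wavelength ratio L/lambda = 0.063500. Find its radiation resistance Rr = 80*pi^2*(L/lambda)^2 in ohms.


Rr = 80 * pi^2 * (0.063500)^2 = 80 * 9.869604 * 4.032250e-03 = 3.184 ohm

3.184 ohm


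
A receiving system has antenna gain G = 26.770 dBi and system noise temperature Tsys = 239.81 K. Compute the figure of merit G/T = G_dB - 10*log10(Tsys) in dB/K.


G/T = 26.770 - 10*log10(239.81) = 26.770 - 23.79867 = 2.971 dB/K

2.971 dB/K


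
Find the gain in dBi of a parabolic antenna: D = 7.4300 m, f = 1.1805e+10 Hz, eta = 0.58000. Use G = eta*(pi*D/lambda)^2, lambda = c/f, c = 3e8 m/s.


lambda = c / f = 3.0000e+08 / 1.1805e+10 = 0.02541296 m
G_linear = 0.58000 * (pi * 7.4300 / 0.02541296)^2 = 489322.1
G_dBi = 10 * log10(489322.1) = 56.90 dBi

56.90 dBi


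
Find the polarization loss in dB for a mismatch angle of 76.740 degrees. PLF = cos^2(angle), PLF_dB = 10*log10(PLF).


PLF_linear = cos^2(76.740 deg) = 0.05261072
PLF_dB = 10 * log10(0.05261072) = -12.79 dB

-12.79 dB


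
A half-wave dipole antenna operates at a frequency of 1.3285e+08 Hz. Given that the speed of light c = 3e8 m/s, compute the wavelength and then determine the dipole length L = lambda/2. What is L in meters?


lambda = c / f = 3.0000e+08 / 1.3285e+08 = 2.258186 m
L = lambda / 2 = 2.258186 / 2 = 1.129 m

1.129 m


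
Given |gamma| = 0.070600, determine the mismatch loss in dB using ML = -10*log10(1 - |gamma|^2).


ML = -10 * log10(1 - 0.070600^2) = -10 * log10(0.99501564) = 0.02170 dB

0.02170 dB


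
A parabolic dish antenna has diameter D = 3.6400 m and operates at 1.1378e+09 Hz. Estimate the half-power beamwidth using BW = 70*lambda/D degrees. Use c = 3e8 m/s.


lambda = c / f = 3.0000e+08 / 1.1378e+09 = 0.2636667 m
BW = 70 * 0.2636667 / 3.6400 = 5.071 deg

5.071 deg


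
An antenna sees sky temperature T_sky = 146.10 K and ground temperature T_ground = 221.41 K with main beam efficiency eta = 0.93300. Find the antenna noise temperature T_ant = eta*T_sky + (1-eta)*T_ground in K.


T_ant = 0.93300 * 146.10 + (1 - 0.93300) * 221.41 = 151.1 K

151.1 K


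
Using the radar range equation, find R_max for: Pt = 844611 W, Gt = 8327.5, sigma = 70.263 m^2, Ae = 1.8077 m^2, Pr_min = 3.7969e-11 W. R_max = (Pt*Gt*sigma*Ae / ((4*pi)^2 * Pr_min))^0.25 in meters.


R^4 = 844611*8327.5*70.263*1.8077 / ((4*pi)^2 * 3.7969e-11) = 1.489963e+20
R_max = 1.489963e+20^0.25 = 110483 m

110483 m


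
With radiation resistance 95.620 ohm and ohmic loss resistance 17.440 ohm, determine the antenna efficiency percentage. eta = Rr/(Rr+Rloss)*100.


eta = 95.620 / (95.620 + 17.440) * 100 = 84.57%

84.57%


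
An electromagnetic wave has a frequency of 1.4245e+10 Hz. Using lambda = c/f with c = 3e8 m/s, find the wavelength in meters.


lambda = c / f = 3.0000e+08 / 1.4245e+10 = 0.02106 m

0.02106 m


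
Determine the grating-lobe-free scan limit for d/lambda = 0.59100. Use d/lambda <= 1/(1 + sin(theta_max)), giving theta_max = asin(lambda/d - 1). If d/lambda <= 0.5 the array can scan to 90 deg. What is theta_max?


lambda/d - 1 = 1/0.59100 - 1 = 0.6920474
theta_max = asin(0.6920474) = 43.79 deg

43.79 deg


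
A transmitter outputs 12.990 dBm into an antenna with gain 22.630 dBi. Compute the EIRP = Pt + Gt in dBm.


EIRP = Pt + Gt = 12.990 + 22.630 = 35.62 dBm

35.62 dBm


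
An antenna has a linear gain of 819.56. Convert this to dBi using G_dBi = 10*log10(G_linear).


G_dBi = 10 * log10(819.56) = 29.14 dBi

29.14 dBi


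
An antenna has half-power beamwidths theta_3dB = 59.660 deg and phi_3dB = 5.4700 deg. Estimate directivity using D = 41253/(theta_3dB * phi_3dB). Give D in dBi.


D_linear = 41253 / (59.660 * 5.4700) = 126.4110
D_dBi = 10 * log10(126.4110) = 21.02 dBi

21.02 dBi


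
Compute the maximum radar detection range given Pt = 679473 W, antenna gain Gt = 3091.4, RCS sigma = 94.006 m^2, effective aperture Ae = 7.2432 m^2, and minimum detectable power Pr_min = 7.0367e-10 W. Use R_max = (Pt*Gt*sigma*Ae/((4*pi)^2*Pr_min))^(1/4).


R^4 = 679473*3091.4*94.006*7.2432 / ((4*pi)^2 * 7.0367e-10) = 1.287137e+19
R_max = 1.287137e+19^0.25 = 59897 m

59897 m


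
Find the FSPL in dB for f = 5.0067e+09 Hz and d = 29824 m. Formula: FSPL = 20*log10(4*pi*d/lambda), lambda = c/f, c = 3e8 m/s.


lambda = c / f = 3.0000e+08 / 5.0067e+09 = 0.05991971 m
FSPL = 20 * log10(4*pi*29824/0.05991971) = 135.9 dB

135.9 dB


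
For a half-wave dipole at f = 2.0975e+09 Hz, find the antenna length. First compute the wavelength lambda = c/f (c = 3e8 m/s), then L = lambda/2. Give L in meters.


lambda = c / f = 3.0000e+08 / 2.0975e+09 = 0.1430274 m
L = lambda / 2 = 0.1430274 / 2 = 0.07151 m

0.07151 m


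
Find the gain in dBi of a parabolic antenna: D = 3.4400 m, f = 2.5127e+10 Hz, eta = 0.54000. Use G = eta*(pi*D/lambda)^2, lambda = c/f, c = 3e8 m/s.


lambda = c / f = 3.0000e+08 / 2.5127e+10 = 0.01193935 m
G_linear = 0.54000 * (pi * 3.4400 / 0.01193935)^2 = 442434.5
G_dBi = 10 * log10(442434.5) = 56.46 dBi

56.46 dBi


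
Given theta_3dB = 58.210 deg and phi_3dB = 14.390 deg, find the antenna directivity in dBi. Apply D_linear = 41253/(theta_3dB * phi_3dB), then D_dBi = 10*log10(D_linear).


D_linear = 41253 / (58.210 * 14.390) = 49.24897
D_dBi = 10 * log10(49.24897) = 16.92 dBi

16.92 dBi


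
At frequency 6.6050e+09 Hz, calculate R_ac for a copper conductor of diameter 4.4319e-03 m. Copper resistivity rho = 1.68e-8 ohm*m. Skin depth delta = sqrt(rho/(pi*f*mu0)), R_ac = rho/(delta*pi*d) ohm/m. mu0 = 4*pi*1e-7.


delta = sqrt(1.68e-8 / (pi * 6.6050e+09 * 4*pi*1e-7)) = 8.026725e-07 m
R_ac = 1.68e-8 / (8.026725e-07 * pi * 4.4319e-03) = 1.503 ohm/m

1.503 ohm/m


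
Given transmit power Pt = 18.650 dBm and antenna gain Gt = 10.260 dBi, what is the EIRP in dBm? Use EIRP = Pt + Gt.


EIRP = Pt + Gt = 18.650 + 10.260 = 28.91 dBm

28.91 dBm


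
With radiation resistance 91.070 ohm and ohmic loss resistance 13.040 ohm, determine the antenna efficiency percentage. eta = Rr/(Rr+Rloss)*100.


eta = 91.070 / (91.070 + 13.040) * 100 = 87.47%

87.47%


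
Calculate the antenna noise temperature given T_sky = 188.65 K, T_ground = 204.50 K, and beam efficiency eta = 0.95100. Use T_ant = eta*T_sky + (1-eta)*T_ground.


T_ant = 0.95100 * 188.65 + (1 - 0.95100) * 204.50 = 189.4 K

189.4 K


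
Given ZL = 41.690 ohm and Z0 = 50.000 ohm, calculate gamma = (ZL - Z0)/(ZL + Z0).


gamma = (41.690 - 50.000) / (41.690 + 50.000) = -0.09063

-0.09063


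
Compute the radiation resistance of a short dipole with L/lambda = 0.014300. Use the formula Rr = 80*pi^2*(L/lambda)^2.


Rr = 80 * pi^2 * (0.014300)^2 = 80 * 9.869604 * 2.044900e-04 = 0.1615 ohm

0.1615 ohm


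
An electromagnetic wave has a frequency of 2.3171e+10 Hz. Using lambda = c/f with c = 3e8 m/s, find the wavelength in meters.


lambda = c / f = 3.0000e+08 / 2.3171e+10 = 0.01295 m

0.01295 m


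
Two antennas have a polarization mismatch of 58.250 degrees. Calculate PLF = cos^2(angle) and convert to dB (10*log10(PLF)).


PLF_linear = cos^2(58.250 deg) = 0.2769011
PLF_dB = 10 * log10(0.2769011) = -5.577 dB

-5.577 dB


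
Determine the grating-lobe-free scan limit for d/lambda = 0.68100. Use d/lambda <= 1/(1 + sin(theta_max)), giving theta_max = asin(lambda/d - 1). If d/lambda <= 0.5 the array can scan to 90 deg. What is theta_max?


lambda/d - 1 = 1/0.68100 - 1 = 0.4684288
theta_max = asin(0.4684288) = 27.93 deg

27.93 deg


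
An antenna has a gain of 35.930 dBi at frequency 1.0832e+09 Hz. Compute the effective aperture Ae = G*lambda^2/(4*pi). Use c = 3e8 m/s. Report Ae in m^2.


lambda = c / f = 3.0000e+08 / 1.0832e+09 = 0.2769572 m
G_linear = 10^(35.930/10) = 3917.419
Ae = G_linear * lambda^2 / (4*pi) = 3917.419 * 0.2769572^2 / (4*pi) = 23.91 m^2

23.91 m^2


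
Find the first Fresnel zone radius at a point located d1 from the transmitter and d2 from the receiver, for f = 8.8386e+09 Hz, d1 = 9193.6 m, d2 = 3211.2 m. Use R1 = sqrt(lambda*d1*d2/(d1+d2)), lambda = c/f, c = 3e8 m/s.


lambda = c / f = 3.0000e+08 / 8.8386e+09 = 0.03394203 m
R1 = sqrt(0.03394203 * 9193.6 * 3211.2 / (9193.6 + 3211.2)) = 8.988 m

8.988 m


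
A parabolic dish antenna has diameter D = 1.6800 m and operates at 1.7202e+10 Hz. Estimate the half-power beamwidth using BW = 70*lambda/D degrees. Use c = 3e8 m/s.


lambda = c / f = 3.0000e+08 / 1.7202e+10 = 0.01743983 m
BW = 70 * 0.01743983 / 1.6800 = 0.7267 deg

0.7267 deg


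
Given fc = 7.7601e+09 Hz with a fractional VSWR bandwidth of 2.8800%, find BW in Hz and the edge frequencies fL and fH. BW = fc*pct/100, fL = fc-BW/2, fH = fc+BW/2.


BW = 7.7601e+09 * 2.8800/100 = 2.234909e+08 Hz
fL = 7.7601e+09 - 2.234909e+08/2 = 7.648e+09 Hz
fH = 7.7601e+09 + 2.234909e+08/2 = 7.872e+09 Hz

BW=2.235e+08 Hz, fL=7.648e+09 Hz, fH=7.872e+09 Hz
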